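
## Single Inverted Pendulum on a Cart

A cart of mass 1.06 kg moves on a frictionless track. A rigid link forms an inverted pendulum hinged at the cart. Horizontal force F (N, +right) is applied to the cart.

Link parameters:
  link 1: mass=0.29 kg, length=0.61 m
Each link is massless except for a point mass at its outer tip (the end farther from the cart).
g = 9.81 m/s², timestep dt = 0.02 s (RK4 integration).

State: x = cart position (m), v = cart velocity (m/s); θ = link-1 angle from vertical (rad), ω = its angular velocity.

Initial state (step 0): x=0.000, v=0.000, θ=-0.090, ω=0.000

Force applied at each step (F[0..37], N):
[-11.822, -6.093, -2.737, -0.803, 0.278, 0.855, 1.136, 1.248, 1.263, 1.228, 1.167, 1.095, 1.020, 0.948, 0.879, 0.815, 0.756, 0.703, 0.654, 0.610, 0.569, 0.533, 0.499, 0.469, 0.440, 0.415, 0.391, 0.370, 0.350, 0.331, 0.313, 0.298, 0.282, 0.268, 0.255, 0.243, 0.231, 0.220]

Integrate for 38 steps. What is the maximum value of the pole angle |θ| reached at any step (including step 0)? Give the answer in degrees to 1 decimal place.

apply F[0]=-11.822 → step 1: x=-0.002, v=-0.218, θ=-0.087, ω=0.327
apply F[1]=-6.093 → step 2: x=-0.008, v=-0.328, θ=-0.079, ω=0.481
apply F[2]=-2.737 → step 3: x=-0.015, v=-0.376, θ=-0.069, ω=0.535
apply F[3]=-0.803 → step 4: x=-0.022, v=-0.388, θ=-0.058, ω=0.534
apply F[4]=+0.278 → step 5: x=-0.030, v=-0.380, θ=-0.047, ω=0.504
apply F[5]=+0.855 → step 6: x=-0.037, v=-0.361, θ=-0.038, ω=0.460
apply F[6]=+1.136 → step 7: x=-0.044, v=-0.338, θ=-0.029, ω=0.412
apply F[7]=+1.248 → step 8: x=-0.051, v=-0.313, θ=-0.021, ω=0.363
apply F[8]=+1.263 → step 9: x=-0.057, v=-0.288, θ=-0.015, ω=0.316
apply F[9]=+1.228 → step 10: x=-0.062, v=-0.265, θ=-0.009, ω=0.274
apply F[10]=+1.167 → step 11: x=-0.068, v=-0.242, θ=-0.004, ω=0.235
apply F[11]=+1.095 → step 12: x=-0.072, v=-0.222, θ=0.001, ω=0.201
apply F[12]=+1.020 → step 13: x=-0.076, v=-0.203, θ=0.004, ω=0.170
apply F[13]=+0.948 → step 14: x=-0.080, v=-0.185, θ=0.008, ω=0.143
apply F[14]=+0.879 → step 15: x=-0.084, v=-0.169, θ=0.010, ω=0.120
apply F[15]=+0.815 → step 16: x=-0.087, v=-0.154, θ=0.012, ω=0.099
apply F[16]=+0.756 → step 17: x=-0.090, v=-0.141, θ=0.014, ω=0.081
apply F[17]=+0.703 → step 18: x=-0.093, v=-0.128, θ=0.016, ω=0.066
apply F[18]=+0.654 → step 19: x=-0.095, v=-0.117, θ=0.017, ω=0.052
apply F[19]=+0.610 → step 20: x=-0.097, v=-0.106, θ=0.018, ω=0.041
apply F[20]=+0.569 → step 21: x=-0.099, v=-0.096, θ=0.019, ω=0.030
apply F[21]=+0.533 → step 22: x=-0.101, v=-0.087, θ=0.019, ω=0.022
apply F[22]=+0.499 → step 23: x=-0.103, v=-0.079, θ=0.019, ω=0.014
apply F[23]=+0.469 → step 24: x=-0.104, v=-0.071, θ=0.020, ω=0.008
apply F[24]=+0.440 → step 25: x=-0.106, v=-0.064, θ=0.020, ω=0.002
apply F[25]=+0.415 → step 26: x=-0.107, v=-0.057, θ=0.020, ω=-0.003
apply F[26]=+0.391 → step 27: x=-0.108, v=-0.051, θ=0.020, ω=-0.007
apply F[27]=+0.370 → step 28: x=-0.109, v=-0.045, θ=0.019, ω=-0.010
apply F[28]=+0.350 → step 29: x=-0.110, v=-0.039, θ=0.019, ω=-0.013
apply F[29]=+0.331 → step 30: x=-0.111, v=-0.034, θ=0.019, ω=-0.015
apply F[30]=+0.313 → step 31: x=-0.111, v=-0.029, θ=0.019, ω=-0.017
apply F[31]=+0.298 → step 32: x=-0.112, v=-0.024, θ=0.018, ω=-0.019
apply F[32]=+0.282 → step 33: x=-0.112, v=-0.020, θ=0.018, ω=-0.020
apply F[33]=+0.268 → step 34: x=-0.113, v=-0.016, θ=0.017, ω=-0.021
apply F[34]=+0.255 → step 35: x=-0.113, v=-0.012, θ=0.017, ω=-0.022
apply F[35]=+0.243 → step 36: x=-0.113, v=-0.008, θ=0.017, ω=-0.023
apply F[36]=+0.231 → step 37: x=-0.113, v=-0.005, θ=0.016, ω=-0.023
apply F[37]=+0.220 → step 38: x=-0.113, v=-0.002, θ=0.016, ω=-0.024
Max |angle| over trajectory = 0.090 rad = 5.2°.

Answer: 5.2°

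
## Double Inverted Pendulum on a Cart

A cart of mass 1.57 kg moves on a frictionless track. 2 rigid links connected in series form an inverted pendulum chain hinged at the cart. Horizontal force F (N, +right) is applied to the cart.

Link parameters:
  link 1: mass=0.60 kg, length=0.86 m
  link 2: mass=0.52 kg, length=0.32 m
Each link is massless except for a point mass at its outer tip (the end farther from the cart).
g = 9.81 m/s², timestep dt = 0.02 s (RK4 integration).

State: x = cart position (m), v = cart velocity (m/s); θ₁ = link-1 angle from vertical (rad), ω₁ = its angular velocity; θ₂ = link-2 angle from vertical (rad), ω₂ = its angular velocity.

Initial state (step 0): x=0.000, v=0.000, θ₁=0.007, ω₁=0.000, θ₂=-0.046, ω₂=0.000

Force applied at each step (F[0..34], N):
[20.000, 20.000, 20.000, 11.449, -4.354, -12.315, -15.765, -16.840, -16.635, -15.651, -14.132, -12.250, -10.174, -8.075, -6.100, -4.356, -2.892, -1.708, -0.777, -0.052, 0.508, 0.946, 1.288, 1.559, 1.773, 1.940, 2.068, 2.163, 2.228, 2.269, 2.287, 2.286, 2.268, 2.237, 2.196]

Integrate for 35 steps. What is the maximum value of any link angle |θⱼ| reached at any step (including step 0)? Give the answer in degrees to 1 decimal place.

apply F[0]=+20.000 → step 1: x=0.003, v=0.254, θ₁=0.004, ω₁=-0.284, θ₂=-0.047, ω₂=-0.060
apply F[1]=+20.000 → step 2: x=0.010, v=0.509, θ₁=-0.004, ω₁=-0.570, θ₂=-0.048, ω₂=-0.114
apply F[2]=+20.000 → step 3: x=0.023, v=0.765, θ₁=-0.019, ω₁=-0.864, θ₂=-0.051, ω₂=-0.155
apply F[3]=+11.449 → step 4: x=0.040, v=0.914, θ₁=-0.038, ω₁=-1.039, θ₂=-0.054, ω₂=-0.181
apply F[4]=-4.354 → step 5: x=0.057, v=0.865, θ₁=-0.058, ω₁=-0.991, θ₂=-0.058, ω₂=-0.190
apply F[5]=-12.315 → step 6: x=0.073, v=0.717, θ₁=-0.076, ω₁=-0.837, θ₂=-0.062, ω₂=-0.181
apply F[6]=-15.765 → step 7: x=0.086, v=0.528, θ₁=-0.091, ω₁=-0.641, θ₂=-0.065, ω₂=-0.157
apply F[7]=-16.840 → step 8: x=0.094, v=0.328, θ₁=-0.102, ω₁=-0.438, θ₂=-0.068, ω₂=-0.121
apply F[8]=-16.635 → step 9: x=0.099, v=0.133, θ₁=-0.109, ω₁=-0.243, θ₂=-0.070, ω₂=-0.076
apply F[9]=-15.651 → step 10: x=0.100, v=-0.050, θ₁=-0.112, ω₁=-0.066, θ₂=-0.071, ω₂=-0.026
apply F[10]=-14.132 → step 11: x=0.097, v=-0.213, θ₁=-0.111, ω₁=0.088, θ₂=-0.071, ω₂=0.024
apply F[11]=-12.250 → step 12: x=0.091, v=-0.353, θ₁=-0.108, ω₁=0.216, θ₂=-0.070, ω₂=0.073
apply F[12]=-10.174 → step 13: x=0.083, v=-0.467, θ₁=-0.103, ω₁=0.316, θ₂=-0.068, ω₂=0.117
apply F[13]=-8.075 → step 14: x=0.073, v=-0.555, θ₁=-0.096, ω₁=0.389, θ₂=-0.066, ω₂=0.155
apply F[14]=-6.100 → step 15: x=0.061, v=-0.620, θ₁=-0.088, ω₁=0.438, θ₂=-0.062, ω₂=0.188
apply F[15]=-4.356 → step 16: x=0.048, v=-0.664, θ₁=-0.079, ω₁=0.465, θ₂=-0.058, ω₂=0.214
apply F[16]=-2.892 → step 17: x=0.035, v=-0.691, θ₁=-0.069, ω₁=0.475, θ₂=-0.054, ω₂=0.235
apply F[17]=-1.708 → step 18: x=0.021, v=-0.703, θ₁=-0.060, ω₁=0.473, θ₂=-0.049, ω₂=0.250
apply F[18]=-0.777 → step 19: x=0.007, v=-0.706, θ₁=-0.051, ω₁=0.461, θ₂=-0.044, ω₂=0.260
apply F[19]=-0.052 → step 20: x=-0.007, v=-0.700, θ₁=-0.042, ω₁=0.443, θ₂=-0.038, ω₂=0.266
apply F[20]=+0.508 → step 21: x=-0.021, v=-0.689, θ₁=-0.033, ω₁=0.421, θ₂=-0.033, ω₂=0.268
apply F[21]=+0.946 → step 22: x=-0.035, v=-0.673, θ₁=-0.025, ω₁=0.396, θ₂=-0.028, ω₂=0.266
apply F[22]=+1.288 → step 23: x=-0.048, v=-0.653, θ₁=-0.017, ω₁=0.370, θ₂=-0.022, ω₂=0.261
apply F[23]=+1.559 → step 24: x=-0.061, v=-0.632, θ₁=-0.010, ω₁=0.343, θ₂=-0.017, ω₂=0.254
apply F[24]=+1.773 → step 25: x=-0.073, v=-0.608, θ₁=-0.003, ω₁=0.315, θ₂=-0.012, ω₂=0.245
apply F[25]=+1.940 → step 26: x=-0.085, v=-0.583, θ₁=0.003, ω₁=0.288, θ₂=-0.007, ω₂=0.234
apply F[26]=+2.068 → step 27: x=-0.096, v=-0.558, θ₁=0.008, ω₁=0.262, θ₂=-0.003, ω₂=0.222
apply F[27]=+2.163 → step 28: x=-0.107, v=-0.532, θ₁=0.013, ω₁=0.236, θ₂=0.001, ω₂=0.209
apply F[28]=+2.228 → step 29: x=-0.118, v=-0.505, θ₁=0.018, ω₁=0.212, θ₂=0.005, ω₂=0.196
apply F[29]=+2.269 → step 30: x=-0.128, v=-0.479, θ₁=0.022, ω₁=0.188, θ₂=0.009, ω₂=0.182
apply F[30]=+2.287 → step 31: x=-0.137, v=-0.453, θ₁=0.025, ω₁=0.166, θ₂=0.013, ω₂=0.168
apply F[31]=+2.286 → step 32: x=-0.146, v=-0.428, θ₁=0.028, ω₁=0.145, θ₂=0.016, ω₂=0.153
apply F[32]=+2.268 → step 33: x=-0.154, v=-0.403, θ₁=0.031, ω₁=0.125, θ₂=0.019, ω₂=0.139
apply F[33]=+2.237 → step 34: x=-0.162, v=-0.379, θ₁=0.033, ω₁=0.107, θ₂=0.022, ω₂=0.126
apply F[34]=+2.196 → step 35: x=-0.169, v=-0.356, θ₁=0.035, ω₁=0.090, θ₂=0.024, ω₂=0.113
Max |angle| over trajectory = 0.112 rad = 6.4°.

Answer: 6.4°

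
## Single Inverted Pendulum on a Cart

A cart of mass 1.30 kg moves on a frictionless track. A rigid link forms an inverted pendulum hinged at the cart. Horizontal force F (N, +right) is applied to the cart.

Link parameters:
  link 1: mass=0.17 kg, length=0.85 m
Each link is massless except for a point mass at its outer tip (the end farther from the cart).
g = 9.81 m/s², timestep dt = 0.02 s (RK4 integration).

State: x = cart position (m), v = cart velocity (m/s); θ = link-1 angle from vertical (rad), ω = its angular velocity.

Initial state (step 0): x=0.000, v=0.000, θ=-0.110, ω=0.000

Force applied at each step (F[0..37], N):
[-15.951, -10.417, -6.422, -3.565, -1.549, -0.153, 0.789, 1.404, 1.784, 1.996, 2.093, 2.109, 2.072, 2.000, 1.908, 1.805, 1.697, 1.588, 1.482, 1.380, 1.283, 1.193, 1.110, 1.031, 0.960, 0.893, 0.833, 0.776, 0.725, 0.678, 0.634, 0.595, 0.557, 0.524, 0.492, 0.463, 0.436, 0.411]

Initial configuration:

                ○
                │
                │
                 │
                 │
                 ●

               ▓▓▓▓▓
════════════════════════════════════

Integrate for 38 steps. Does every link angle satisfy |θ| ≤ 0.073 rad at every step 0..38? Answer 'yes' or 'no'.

apply F[0]=-15.951 → step 1: x=-0.002, v=-0.242, θ=-0.107, ω=0.258
apply F[1]=-10.417 → step 2: x=-0.009, v=-0.400, θ=-0.101, ω=0.418
apply F[2]=-6.422 → step 3: x=-0.018, v=-0.496, θ=-0.091, ω=0.509
apply F[3]=-3.565 → step 4: x=-0.028, v=-0.549, θ=-0.081, ω=0.551
apply F[4]=-1.549 → step 5: x=-0.039, v=-0.571, θ=-0.070, ω=0.559
apply F[5]=-0.153 → step 6: x=-0.051, v=-0.571, θ=-0.059, ω=0.545
apply F[6]=+0.789 → step 7: x=-0.062, v=-0.558, θ=-0.048, ω=0.517
apply F[7]=+1.404 → step 8: x=-0.073, v=-0.535, θ=-0.038, ω=0.481
apply F[8]=+1.784 → step 9: x=-0.083, v=-0.507, θ=-0.029, ω=0.440
apply F[9]=+1.996 → step 10: x=-0.093, v=-0.476, θ=-0.021, ω=0.397
apply F[10]=+2.093 → step 11: x=-0.102, v=-0.443, θ=-0.013, ω=0.355
apply F[11]=+2.109 → step 12: x=-0.111, v=-0.410, θ=-0.006, ω=0.314
apply F[12]=+2.072 → step 13: x=-0.119, v=-0.378, θ=-0.000, ω=0.276
apply F[13]=+2.000 → step 14: x=-0.126, v=-0.348, θ=0.005, ω=0.240
apply F[14]=+1.908 → step 15: x=-0.133, v=-0.318, θ=0.009, ω=0.207
apply F[15]=+1.805 → step 16: x=-0.139, v=-0.291, θ=0.013, ω=0.178
apply F[16]=+1.697 → step 17: x=-0.144, v=-0.265, θ=0.016, ω=0.151
apply F[17]=+1.588 → step 18: x=-0.150, v=-0.241, θ=0.019, ω=0.127
apply F[18]=+1.482 → step 19: x=-0.154, v=-0.219, θ=0.021, ω=0.105
apply F[19]=+1.380 → step 20: x=-0.158, v=-0.198, θ=0.023, ω=0.086
apply F[20]=+1.283 → step 21: x=-0.162, v=-0.179, θ=0.025, ω=0.069
apply F[21]=+1.193 → step 22: x=-0.165, v=-0.161, θ=0.026, ω=0.054
apply F[22]=+1.110 → step 23: x=-0.169, v=-0.145, θ=0.027, ω=0.041
apply F[23]=+1.031 → step 24: x=-0.171, v=-0.130, θ=0.028, ω=0.030
apply F[24]=+0.960 → step 25: x=-0.174, v=-0.116, θ=0.028, ω=0.020
apply F[25]=+0.893 → step 26: x=-0.176, v=-0.103, θ=0.029, ω=0.011
apply F[26]=+0.833 → step 27: x=-0.178, v=-0.091, θ=0.029, ω=0.003
apply F[27]=+0.776 → step 28: x=-0.180, v=-0.080, θ=0.029, ω=-0.003
apply F[28]=+0.725 → step 29: x=-0.181, v=-0.069, θ=0.029, ω=-0.009
apply F[29]=+0.678 → step 30: x=-0.182, v=-0.059, θ=0.028, ω=-0.014
apply F[30]=+0.634 → step 31: x=-0.183, v=-0.050, θ=0.028, ω=-0.018
apply F[31]=+0.595 → step 32: x=-0.184, v=-0.042, θ=0.028, ω=-0.021
apply F[32]=+0.557 → step 33: x=-0.185, v=-0.034, θ=0.027, ω=-0.024
apply F[33]=+0.524 → step 34: x=-0.186, v=-0.027, θ=0.027, ω=-0.027
apply F[34]=+0.492 → step 35: x=-0.186, v=-0.020, θ=0.026, ω=-0.029
apply F[35]=+0.463 → step 36: x=-0.187, v=-0.013, θ=0.026, ω=-0.030
apply F[36]=+0.436 → step 37: x=-0.187, v=-0.007, θ=0.025, ω=-0.032
apply F[37]=+0.411 → step 38: x=-0.187, v=-0.002, θ=0.024, ω=-0.033
Max |angle| over trajectory = 0.110 rad; bound = 0.073 → exceeded.

Answer: no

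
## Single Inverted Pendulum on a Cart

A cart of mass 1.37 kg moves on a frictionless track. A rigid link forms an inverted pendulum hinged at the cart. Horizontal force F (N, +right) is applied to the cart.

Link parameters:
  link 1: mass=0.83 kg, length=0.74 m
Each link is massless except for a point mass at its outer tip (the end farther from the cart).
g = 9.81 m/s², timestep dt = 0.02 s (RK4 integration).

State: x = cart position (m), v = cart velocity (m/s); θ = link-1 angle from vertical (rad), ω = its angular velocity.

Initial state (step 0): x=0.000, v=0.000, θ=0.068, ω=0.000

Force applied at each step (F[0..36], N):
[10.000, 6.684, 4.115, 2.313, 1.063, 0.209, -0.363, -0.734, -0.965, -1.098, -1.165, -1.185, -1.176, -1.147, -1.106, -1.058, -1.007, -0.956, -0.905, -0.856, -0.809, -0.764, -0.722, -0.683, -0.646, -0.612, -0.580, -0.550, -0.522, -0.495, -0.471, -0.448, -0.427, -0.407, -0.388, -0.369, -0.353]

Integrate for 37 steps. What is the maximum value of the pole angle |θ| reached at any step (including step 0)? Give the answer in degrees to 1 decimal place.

Answer: 3.9°

Derivation:
apply F[0]=+10.000 → step 1: x=0.001, v=0.138, θ=0.066, ω=-0.168
apply F[1]=+6.684 → step 2: x=0.005, v=0.227, θ=0.062, ω=-0.272
apply F[2]=+4.115 → step 3: x=0.010, v=0.280, θ=0.056, ω=-0.328
apply F[3]=+2.313 → step 4: x=0.016, v=0.308, θ=0.049, ω=-0.351
apply F[4]=+1.063 → step 5: x=0.022, v=0.318, θ=0.042, ω=-0.352
apply F[5]=+0.209 → step 6: x=0.029, v=0.317, θ=0.035, ω=-0.340
apply F[6]=-0.363 → step 7: x=0.035, v=0.308, θ=0.029, ω=-0.319
apply F[7]=-0.734 → step 8: x=0.041, v=0.294, θ=0.023, ω=-0.294
apply F[8]=-0.965 → step 9: x=0.047, v=0.277, θ=0.017, ω=-0.267
apply F[9]=-1.098 → step 10: x=0.052, v=0.260, θ=0.012, ω=-0.239
apply F[10]=-1.165 → step 11: x=0.057, v=0.242, θ=0.007, ω=-0.212
apply F[11]=-1.185 → step 12: x=0.062, v=0.224, θ=0.003, ω=-0.186
apply F[12]=-1.176 → step 13: x=0.066, v=0.206, θ=-0.000, ω=-0.162
apply F[13]=-1.147 → step 14: x=0.070, v=0.190, θ=-0.003, ω=-0.141
apply F[14]=-1.106 → step 15: x=0.073, v=0.174, θ=-0.006, ω=-0.121
apply F[15]=-1.058 → step 16: x=0.077, v=0.159, θ=-0.008, ω=-0.103
apply F[16]=-1.007 → step 17: x=0.080, v=0.146, θ=-0.010, ω=-0.087
apply F[17]=-0.956 → step 18: x=0.083, v=0.133, θ=-0.011, ω=-0.072
apply F[18]=-0.905 → step 19: x=0.085, v=0.121, θ=-0.013, ω=-0.060
apply F[19]=-0.856 → step 20: x=0.088, v=0.110, θ=-0.014, ω=-0.048
apply F[20]=-0.809 → step 21: x=0.090, v=0.100, θ=-0.015, ω=-0.039
apply F[21]=-0.764 → step 22: x=0.092, v=0.091, θ=-0.015, ω=-0.030
apply F[22]=-0.722 → step 23: x=0.093, v=0.082, θ=-0.016, ω=-0.022
apply F[23]=-0.683 → step 24: x=0.095, v=0.074, θ=-0.016, ω=-0.016
apply F[24]=-0.646 → step 25: x=0.096, v=0.067, θ=-0.017, ω=-0.010
apply F[25]=-0.612 → step 26: x=0.098, v=0.060, θ=-0.017, ω=-0.005
apply F[26]=-0.580 → step 27: x=0.099, v=0.053, θ=-0.017, ω=-0.001
apply F[27]=-0.550 → step 28: x=0.100, v=0.047, θ=-0.017, ω=0.003
apply F[28]=-0.522 → step 29: x=0.101, v=0.042, θ=-0.017, ω=0.006
apply F[29]=-0.495 → step 30: x=0.101, v=0.036, θ=-0.017, ω=0.009
apply F[30]=-0.471 → step 31: x=0.102, v=0.032, θ=-0.016, ω=0.011
apply F[31]=-0.448 → step 32: x=0.103, v=0.027, θ=-0.016, ω=0.013
apply F[32]=-0.427 → step 33: x=0.103, v=0.023, θ=-0.016, ω=0.014
apply F[33]=-0.407 → step 34: x=0.103, v=0.019, θ=-0.016, ω=0.016
apply F[34]=-0.388 → step 35: x=0.104, v=0.015, θ=-0.015, ω=0.017
apply F[35]=-0.369 → step 36: x=0.104, v=0.011, θ=-0.015, ω=0.018
apply F[36]=-0.353 → step 37: x=0.104, v=0.008, θ=-0.015, ω=0.019
Max |angle| over trajectory = 0.068 rad = 3.9°.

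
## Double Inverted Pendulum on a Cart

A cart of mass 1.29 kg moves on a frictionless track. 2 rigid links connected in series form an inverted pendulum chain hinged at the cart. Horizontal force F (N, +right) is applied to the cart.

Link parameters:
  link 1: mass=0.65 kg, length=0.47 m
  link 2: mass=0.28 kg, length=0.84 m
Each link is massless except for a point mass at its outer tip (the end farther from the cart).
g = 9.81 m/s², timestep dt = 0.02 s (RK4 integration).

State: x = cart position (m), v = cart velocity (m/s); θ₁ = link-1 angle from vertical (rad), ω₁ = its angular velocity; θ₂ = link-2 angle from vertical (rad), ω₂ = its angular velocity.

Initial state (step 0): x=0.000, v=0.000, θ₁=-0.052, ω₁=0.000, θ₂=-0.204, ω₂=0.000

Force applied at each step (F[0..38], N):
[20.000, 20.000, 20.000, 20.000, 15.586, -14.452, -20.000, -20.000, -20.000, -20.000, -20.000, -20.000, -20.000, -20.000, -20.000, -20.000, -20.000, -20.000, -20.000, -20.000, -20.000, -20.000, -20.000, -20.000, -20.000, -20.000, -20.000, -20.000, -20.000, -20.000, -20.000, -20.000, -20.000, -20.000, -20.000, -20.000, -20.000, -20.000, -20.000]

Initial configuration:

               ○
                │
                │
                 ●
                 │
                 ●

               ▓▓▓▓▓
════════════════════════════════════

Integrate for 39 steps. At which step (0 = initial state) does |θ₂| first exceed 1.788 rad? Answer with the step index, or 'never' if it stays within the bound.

apply F[0]=+20.000 → step 1: x=0.003, v=0.317, θ₁=-0.059, ω₁=-0.672, θ₂=-0.204, ω₂=-0.045
apply F[1]=+20.000 → step 2: x=0.013, v=0.635, θ₁=-0.079, ω₁=-1.355, θ₂=-0.206, ω₂=-0.083
apply F[2]=+20.000 → step 3: x=0.029, v=0.954, θ₁=-0.113, ω₁=-2.057, θ₂=-0.208, ω₂=-0.109
apply F[3]=+20.000 → step 4: x=0.051, v=1.274, θ₁=-0.161, ω₁=-2.780, θ₂=-0.210, ω₂=-0.121
apply F[4]=+15.586 → step 5: x=0.079, v=1.523, θ₁=-0.223, ω₁=-3.378, θ₂=-0.212, ω₂=-0.123
apply F[5]=-14.452 → step 6: x=0.107, v=1.325, θ₁=-0.287, ω₁=-3.082, θ₂=-0.215, ω₂=-0.113
apply F[6]=-20.000 → step 7: x=0.131, v=1.057, θ₁=-0.345, ω₁=-2.689, θ₂=-0.217, ω₂=-0.080
apply F[7]=-20.000 → step 8: x=0.150, v=0.803, θ₁=-0.395, ω₁=-2.366, θ₂=-0.218, ω₂=-0.024
apply F[8]=-20.000 → step 9: x=0.163, v=0.559, θ₁=-0.440, ω₁=-2.103, θ₂=-0.218, ω₂=0.053
apply F[9]=-20.000 → step 10: x=0.172, v=0.325, θ₁=-0.480, ω₁=-1.892, θ₂=-0.216, ω₂=0.150
apply F[10]=-20.000 → step 11: x=0.176, v=0.098, θ₁=-0.516, ω₁=-1.727, θ₂=-0.212, ω₂=0.265
apply F[11]=-20.000 → step 12: x=0.176, v=-0.122, θ₁=-0.549, ω₁=-1.602, θ₂=-0.205, ω₂=0.398
apply F[12]=-20.000 → step 13: x=0.171, v=-0.338, θ₁=-0.580, ω₁=-1.511, θ₂=-0.196, ω₂=0.546
apply F[13]=-20.000 → step 14: x=0.163, v=-0.550, θ₁=-0.610, ω₁=-1.450, θ₂=-0.183, ω₂=0.709
apply F[14]=-20.000 → step 15: x=0.149, v=-0.759, θ₁=-0.639, ω₁=-1.416, θ₂=-0.167, ω₂=0.886
apply F[15]=-20.000 → step 16: x=0.132, v=-0.966, θ₁=-0.667, ω₁=-1.405, θ₂=-0.147, ω₂=1.077
apply F[16]=-20.000 → step 17: x=0.111, v=-1.172, θ₁=-0.695, ω₁=-1.414, θ₂=-0.124, ω₂=1.280
apply F[17]=-20.000 → step 18: x=0.085, v=-1.377, θ₁=-0.723, ω₁=-1.439, θ₂=-0.096, ω₂=1.496
apply F[18]=-20.000 → step 19: x=0.056, v=-1.581, θ₁=-0.753, ω₁=-1.477, θ₂=-0.064, ω₂=1.722
apply F[19]=-20.000 → step 20: x=0.022, v=-1.786, θ₁=-0.783, ω₁=-1.525, θ₂=-0.027, ω₂=1.958
apply F[20]=-20.000 → step 21: x=-0.016, v=-1.992, θ₁=-0.814, ω₁=-1.577, θ₂=0.014, ω₂=2.203
apply F[21]=-20.000 → step 22: x=-0.058, v=-2.199, θ₁=-0.846, ω₁=-1.632, θ₂=0.061, ω₂=2.455
apply F[22]=-20.000 → step 23: x=-0.104, v=-2.406, θ₁=-0.879, ω₁=-1.683, θ₂=0.113, ω₂=2.714
apply F[23]=-20.000 → step 24: x=-0.154, v=-2.615, θ₁=-0.913, ω₁=-1.729, θ₂=0.170, ω₂=2.977
apply F[24]=-20.000 → step 25: x=-0.208, v=-2.824, θ₁=-0.948, ω₁=-1.765, θ₂=0.232, ω₂=3.246
apply F[25]=-20.000 → step 26: x=-0.267, v=-3.034, θ₁=-0.983, ω₁=-1.787, θ₂=0.299, ω₂=3.518
apply F[26]=-20.000 → step 27: x=-0.330, v=-3.242, θ₁=-1.019, ω₁=-1.794, θ₂=0.373, ω₂=3.796
apply F[27]=-20.000 → step 28: x=-0.397, v=-3.449, θ₁=-1.055, ω₁=-1.783, θ₂=0.451, ω₂=4.078
apply F[28]=-20.000 → step 29: x=-0.468, v=-3.652, θ₁=-1.091, ω₁=-1.753, θ₂=0.536, ω₂=4.366
apply F[29]=-20.000 → step 30: x=-0.543, v=-3.849, θ₁=-1.125, ω₁=-1.702, θ₂=0.626, ω₂=4.661
apply F[30]=-20.000 → step 31: x=-0.621, v=-4.039, θ₁=-1.158, ω₁=-1.633, θ₂=0.722, ω₂=4.963
apply F[31]=-20.000 → step 32: x=-0.704, v=-4.220, θ₁=-1.190, ω₁=-1.547, θ₂=0.824, ω₂=5.271
apply F[32]=-20.000 → step 33: x=-0.790, v=-4.388, θ₁=-1.220, ω₁=-1.451, θ₂=0.933, ω₂=5.583
apply F[33]=-20.000 → step 34: x=-0.879, v=-4.541, θ₁=-1.248, ω₁=-1.354, θ₂=1.048, ω₂=5.894
apply F[34]=-20.000 → step 35: x=-0.972, v=-4.678, θ₁=-1.275, ω₁=-1.274, θ₂=1.169, ω₂=6.194
apply F[35]=-20.000 → step 36: x=-1.066, v=-4.796, θ₁=-1.300, ω₁=-1.234, θ₂=1.295, ω₂=6.469
apply F[36]=-20.000 → step 37: x=-1.163, v=-4.896, θ₁=-1.324, ω₁=-1.261, θ₂=1.427, ω₂=6.700
apply F[37]=-20.000 → step 38: x=-1.262, v=-4.981, θ₁=-1.351, ω₁=-1.390, θ₂=1.563, ω₂=6.866
apply F[38]=-20.000 → step 39: x=-1.363, v=-5.058, θ₁=-1.381, ω₁=-1.649, θ₂=1.701, ω₂=6.947
max |θ₂| = 1.701 ≤ 1.788 over all 40 states.

Answer: never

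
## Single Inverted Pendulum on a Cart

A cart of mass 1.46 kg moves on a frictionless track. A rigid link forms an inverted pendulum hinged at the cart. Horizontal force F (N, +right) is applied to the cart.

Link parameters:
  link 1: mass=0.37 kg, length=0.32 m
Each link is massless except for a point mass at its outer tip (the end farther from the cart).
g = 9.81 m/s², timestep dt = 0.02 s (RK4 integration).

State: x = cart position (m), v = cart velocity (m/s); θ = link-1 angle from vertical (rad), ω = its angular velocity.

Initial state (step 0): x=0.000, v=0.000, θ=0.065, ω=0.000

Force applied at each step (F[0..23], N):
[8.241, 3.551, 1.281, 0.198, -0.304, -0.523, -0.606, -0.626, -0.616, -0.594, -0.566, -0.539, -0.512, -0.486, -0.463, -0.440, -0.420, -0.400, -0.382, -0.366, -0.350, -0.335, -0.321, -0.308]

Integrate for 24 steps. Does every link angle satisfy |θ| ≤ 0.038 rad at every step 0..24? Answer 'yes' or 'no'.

apply F[0]=+8.241 → step 1: x=0.001, v=0.110, θ=0.062, ω=-0.303
apply F[1]=+3.551 → step 2: x=0.004, v=0.155, θ=0.055, ω=-0.409
apply F[2]=+1.281 → step 3: x=0.007, v=0.170, θ=0.047, ω=-0.425
apply F[3]=+0.198 → step 4: x=0.010, v=0.171, θ=0.038, ω=-0.401
apply F[4]=-0.304 → step 5: x=0.014, v=0.165, θ=0.031, ω=-0.362
apply F[5]=-0.523 → step 6: x=0.017, v=0.157, θ=0.024, ω=-0.318
apply F[6]=-0.606 → step 7: x=0.020, v=0.147, θ=0.018, ω=-0.277
apply F[7]=-0.626 → step 8: x=0.023, v=0.138, θ=0.013, ω=-0.238
apply F[8]=-0.616 → step 9: x=0.026, v=0.129, θ=0.008, ω=-0.204
apply F[9]=-0.594 → step 10: x=0.028, v=0.121, θ=0.005, ω=-0.173
apply F[10]=-0.566 → step 11: x=0.030, v=0.113, θ=0.001, ω=-0.147
apply F[11]=-0.539 → step 12: x=0.033, v=0.105, θ=-0.001, ω=-0.123
apply F[12]=-0.512 → step 13: x=0.035, v=0.098, θ=-0.004, ω=-0.103
apply F[13]=-0.486 → step 14: x=0.036, v=0.092, θ=-0.005, ω=-0.086
apply F[14]=-0.463 → step 15: x=0.038, v=0.086, θ=-0.007, ω=-0.071
apply F[15]=-0.440 → step 16: x=0.040, v=0.080, θ=-0.008, ω=-0.058
apply F[16]=-0.420 → step 17: x=0.041, v=0.075, θ=-0.009, ω=-0.047
apply F[17]=-0.400 → step 18: x=0.043, v=0.070, θ=-0.010, ω=-0.037
apply F[18]=-0.382 → step 19: x=0.044, v=0.065, θ=-0.011, ω=-0.029
apply F[19]=-0.366 → step 20: x=0.046, v=0.061, θ=-0.011, ω=-0.022
apply F[20]=-0.350 → step 21: x=0.047, v=0.057, θ=-0.012, ω=-0.016
apply F[21]=-0.335 → step 22: x=0.048, v=0.053, θ=-0.012, ω=-0.011
apply F[22]=-0.321 → step 23: x=0.049, v=0.049, θ=-0.012, ω=-0.006
apply F[23]=-0.308 → step 24: x=0.050, v=0.045, θ=-0.012, ω=-0.002
Max |angle| over trajectory = 0.065 rad; bound = 0.038 → exceeded.

Answer: no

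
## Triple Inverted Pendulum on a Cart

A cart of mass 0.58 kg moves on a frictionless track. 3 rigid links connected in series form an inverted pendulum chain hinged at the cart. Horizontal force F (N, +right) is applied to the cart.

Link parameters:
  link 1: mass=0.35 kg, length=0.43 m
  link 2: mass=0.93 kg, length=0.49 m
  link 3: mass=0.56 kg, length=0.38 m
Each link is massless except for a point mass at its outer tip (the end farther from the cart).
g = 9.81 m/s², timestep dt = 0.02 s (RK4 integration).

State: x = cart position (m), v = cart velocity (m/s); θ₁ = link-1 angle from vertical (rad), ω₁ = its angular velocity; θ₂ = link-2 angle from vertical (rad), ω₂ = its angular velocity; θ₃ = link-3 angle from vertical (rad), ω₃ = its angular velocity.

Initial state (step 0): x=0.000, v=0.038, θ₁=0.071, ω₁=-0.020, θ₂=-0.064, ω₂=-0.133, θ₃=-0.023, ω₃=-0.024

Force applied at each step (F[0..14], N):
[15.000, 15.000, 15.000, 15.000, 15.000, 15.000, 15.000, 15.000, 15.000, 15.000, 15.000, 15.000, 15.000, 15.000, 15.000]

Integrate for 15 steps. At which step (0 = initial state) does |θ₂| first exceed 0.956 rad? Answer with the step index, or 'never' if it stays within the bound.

apply F[0]=+15.000 → step 1: x=0.005, v=0.510, θ₁=0.063, ω₁=-0.809, θ₂=-0.070, ω₂=-0.445, θ₃=-0.023, ω₃=0.014
apply F[1]=+15.000 → step 2: x=0.020, v=0.996, θ₁=0.038, ω₁=-1.676, θ₂=-0.082, ω₂=-0.718, θ₃=-0.022, ω₃=0.055
apply F[2]=+15.000 → step 3: x=0.045, v=1.503, θ₁=-0.005, ω₁=-2.689, θ₂=-0.098, ω₂=-0.905, θ₃=-0.021, ω₃=0.097
apply F[3]=+15.000 → step 4: x=0.081, v=2.028, θ₁=-0.071, ω₁=-3.867, θ₂=-0.117, ω₂=-0.974, θ₃=-0.019, ω₃=0.124
apply F[4]=+15.000 → step 5: x=0.126, v=2.527, θ₁=-0.160, ω₁=-5.070, θ₂=-0.136, ω₂=-0.970, θ₃=-0.016, ω₃=0.103
apply F[5]=+15.000 → step 6: x=0.181, v=2.932, θ₁=-0.271, ω₁=-5.971, θ₂=-0.156, ω₂=-1.070, θ₃=-0.015, ω₃=0.012
apply F[6]=+15.000 → step 7: x=0.243, v=3.218, θ₁=-0.396, ω₁=-6.388, θ₂=-0.181, ω₂=-1.423, θ₃=-0.016, ω₃=-0.130
apply F[7]=+15.000 → step 8: x=0.309, v=3.420, θ₁=-0.524, ω₁=-6.445, θ₂=-0.215, ω₂=-1.999, θ₃=-0.020, ω₃=-0.296
apply F[8]=+15.000 → step 9: x=0.379, v=3.575, θ₁=-0.652, ω₁=-6.306, θ₂=-0.262, ω₂=-2.708, θ₃=-0.028, ω₃=-0.477
apply F[9]=+15.000 → step 10: x=0.452, v=3.698, θ₁=-0.776, ω₁=-6.050, θ₂=-0.324, ω₂=-3.486, θ₃=-0.040, ω₃=-0.681
apply F[10]=+15.000 → step 11: x=0.527, v=3.794, θ₁=-0.894, ω₁=-5.699, θ₂=-0.401, ω₂=-4.294, θ₃=-0.056, ω₃=-0.923
apply F[11]=+15.000 → step 12: x=0.604, v=3.863, θ₁=-1.003, ω₁=-5.252, θ₂=-0.495, ω₂=-5.108, θ₃=-0.077, ω₃=-1.223
apply F[12]=+15.000 → step 13: x=0.681, v=3.901, θ₁=-1.103, ω₁=-4.709, θ₂=-0.606, ω₂=-5.906, θ₃=-0.105, ω₃=-1.607
apply F[13]=+15.000 → step 14: x=0.759, v=3.899, θ₁=-1.191, ω₁=-4.083, θ₂=-0.731, ω₂=-6.662, θ₃=-0.142, ω₃=-2.105
apply F[14]=+15.000 → step 15: x=0.837, v=3.847, θ₁=-1.266, ω₁=-3.416, θ₂=-0.872, ω₂=-7.340, θ₃=-0.190, ω₃=-2.748
max |θ₂| = 0.872 ≤ 0.956 over all 16 states.

Answer: never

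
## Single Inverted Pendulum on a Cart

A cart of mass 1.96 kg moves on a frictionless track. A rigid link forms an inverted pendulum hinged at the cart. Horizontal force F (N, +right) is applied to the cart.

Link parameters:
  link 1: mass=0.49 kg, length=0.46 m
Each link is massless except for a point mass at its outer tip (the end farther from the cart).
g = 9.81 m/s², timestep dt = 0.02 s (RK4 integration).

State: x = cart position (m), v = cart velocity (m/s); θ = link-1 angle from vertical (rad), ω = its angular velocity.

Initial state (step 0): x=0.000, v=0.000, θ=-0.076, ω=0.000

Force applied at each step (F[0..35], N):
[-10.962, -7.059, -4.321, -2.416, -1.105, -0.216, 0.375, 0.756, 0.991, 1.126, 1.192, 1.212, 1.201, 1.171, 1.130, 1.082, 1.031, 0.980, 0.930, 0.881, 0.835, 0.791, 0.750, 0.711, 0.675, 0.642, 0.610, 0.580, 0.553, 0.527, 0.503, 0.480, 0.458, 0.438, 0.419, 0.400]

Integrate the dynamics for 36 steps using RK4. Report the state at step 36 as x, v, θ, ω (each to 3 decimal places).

apply F[0]=-10.962 → step 1: x=-0.001, v=-0.108, θ=-0.074, ω=0.202
apply F[1]=-7.059 → step 2: x=-0.004, v=-0.176, θ=-0.069, ω=0.320
apply F[2]=-4.321 → step 3: x=-0.008, v=-0.217, θ=-0.062, ω=0.381
apply F[3]=-2.416 → step 4: x=-0.012, v=-0.239, θ=-0.054, ω=0.403
apply F[4]=-1.105 → step 5: x=-0.017, v=-0.248, θ=-0.046, ω=0.401
apply F[5]=-0.216 → step 6: x=-0.022, v=-0.248, θ=-0.038, ω=0.384
apply F[6]=+0.375 → step 7: x=-0.027, v=-0.243, θ=-0.031, ω=0.357
apply F[7]=+0.756 → step 8: x=-0.032, v=-0.234, θ=-0.024, ω=0.326
apply F[8]=+0.991 → step 9: x=-0.036, v=-0.223, θ=-0.018, ω=0.293
apply F[9]=+1.126 → step 10: x=-0.041, v=-0.210, θ=-0.012, ω=0.260
apply F[10]=+1.192 → step 11: x=-0.045, v=-0.198, θ=-0.007, ω=0.229
apply F[11]=+1.212 → step 12: x=-0.049, v=-0.185, θ=-0.003, ω=0.199
apply F[12]=+1.201 → step 13: x=-0.052, v=-0.173, θ=0.001, ω=0.172
apply F[13]=+1.171 → step 14: x=-0.056, v=-0.161, θ=0.004, ω=0.147
apply F[14]=+1.130 → step 15: x=-0.059, v=-0.150, θ=0.007, ω=0.125
apply F[15]=+1.082 → step 16: x=-0.062, v=-0.139, θ=0.009, ω=0.105
apply F[16]=+1.031 → step 17: x=-0.064, v=-0.129, θ=0.011, ω=0.088
apply F[17]=+0.980 → step 18: x=-0.067, v=-0.120, θ=0.013, ω=0.072
apply F[18]=+0.930 → step 19: x=-0.069, v=-0.111, θ=0.014, ω=0.059
apply F[19]=+0.881 → step 20: x=-0.071, v=-0.102, θ=0.015, ω=0.047
apply F[20]=+0.835 → step 21: x=-0.073, v=-0.095, θ=0.016, ω=0.036
apply F[21]=+0.791 → step 22: x=-0.075, v=-0.087, θ=0.016, ω=0.027
apply F[22]=+0.750 → step 23: x=-0.077, v=-0.081, θ=0.017, ω=0.020
apply F[23]=+0.711 → step 24: x=-0.078, v=-0.074, θ=0.017, ω=0.013
apply F[24]=+0.675 → step 25: x=-0.080, v=-0.068, θ=0.017, ω=0.007
apply F[25]=+0.642 → step 26: x=-0.081, v=-0.062, θ=0.017, ω=0.002
apply F[26]=+0.610 → step 27: x=-0.082, v=-0.057, θ=0.017, ω=-0.002
apply F[27]=+0.580 → step 28: x=-0.083, v=-0.052, θ=0.017, ω=-0.006
apply F[28]=+0.553 → step 29: x=-0.084, v=-0.047, θ=0.017, ω=-0.009
apply F[29]=+0.527 → step 30: x=-0.085, v=-0.043, θ=0.017, ω=-0.011
apply F[30]=+0.503 → step 31: x=-0.086, v=-0.038, θ=0.017, ω=-0.013
apply F[31]=+0.480 → step 32: x=-0.087, v=-0.034, θ=0.017, ω=-0.015
apply F[32]=+0.458 → step 33: x=-0.087, v=-0.030, θ=0.016, ω=-0.017
apply F[33]=+0.438 → step 34: x=-0.088, v=-0.027, θ=0.016, ω=-0.018
apply F[34]=+0.419 → step 35: x=-0.088, v=-0.023, θ=0.015, ω=-0.019
apply F[35]=+0.400 → step 36: x=-0.089, v=-0.020, θ=0.015, ω=-0.019

Answer: x=-0.089, v=-0.020, θ=0.015, ω=-0.019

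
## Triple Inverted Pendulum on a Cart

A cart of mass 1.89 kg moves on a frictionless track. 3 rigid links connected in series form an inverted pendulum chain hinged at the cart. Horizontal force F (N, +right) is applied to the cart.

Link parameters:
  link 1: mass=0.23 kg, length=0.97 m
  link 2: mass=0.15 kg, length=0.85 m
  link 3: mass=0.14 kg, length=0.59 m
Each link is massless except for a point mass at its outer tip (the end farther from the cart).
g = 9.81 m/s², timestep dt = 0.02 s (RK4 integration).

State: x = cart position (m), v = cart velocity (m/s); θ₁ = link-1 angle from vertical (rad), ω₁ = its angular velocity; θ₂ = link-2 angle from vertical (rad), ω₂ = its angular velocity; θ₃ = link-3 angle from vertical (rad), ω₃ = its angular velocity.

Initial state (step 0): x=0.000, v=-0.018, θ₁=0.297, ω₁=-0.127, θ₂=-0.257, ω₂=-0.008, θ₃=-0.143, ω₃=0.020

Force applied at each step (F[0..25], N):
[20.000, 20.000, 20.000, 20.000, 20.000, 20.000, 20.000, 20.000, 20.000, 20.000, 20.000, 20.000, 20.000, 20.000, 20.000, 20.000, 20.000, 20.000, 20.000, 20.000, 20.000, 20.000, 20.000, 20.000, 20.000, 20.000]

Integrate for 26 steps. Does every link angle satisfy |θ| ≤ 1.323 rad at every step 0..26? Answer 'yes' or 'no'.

apply F[0]=+20.000 → step 1: x=0.002, v=0.179, θ₁=0.294, ω₁=-0.158, θ₂=-0.260, ω₂=-0.280, θ₃=-0.142, ω₃=0.078
apply F[1]=+20.000 → step 2: x=0.007, v=0.377, θ₁=0.291, ω₁=-0.192, θ₂=-0.268, ω₂=-0.551, θ₃=-0.140, ω₃=0.137
apply F[2]=+20.000 → step 3: x=0.017, v=0.575, θ₁=0.286, ω₁=-0.231, θ₂=-0.282, ω₂=-0.821, θ₃=-0.137, ω₃=0.201
apply F[3]=+20.000 → step 4: x=0.030, v=0.773, θ₁=0.281, ω₁=-0.275, θ₂=-0.301, ω₂=-1.090, θ₃=-0.132, ω₃=0.270
apply F[4]=+20.000 → step 5: x=0.048, v=0.972, θ₁=0.275, ω₁=-0.328, θ₂=-0.326, ω₂=-1.357, θ₃=-0.126, ω₃=0.344
apply F[5]=+20.000 → step 6: x=0.069, v=1.172, θ₁=0.268, ω₁=-0.392, θ₂=-0.355, ω₂=-1.620, θ₃=-0.118, ω₃=0.420
apply F[6]=+20.000 → step 7: x=0.095, v=1.374, θ₁=0.260, ω₁=-0.468, θ₂=-0.390, ω₂=-1.876, θ₃=-0.109, ω₃=0.497
apply F[7]=+20.000 → step 8: x=0.124, v=1.576, θ₁=0.249, ω₁=-0.560, θ₂=-0.430, ω₂=-2.123, θ₃=-0.098, ω₃=0.570
apply F[8]=+20.000 → step 9: x=0.158, v=1.779, θ₁=0.237, ω₁=-0.668, θ₂=-0.475, ω₂=-2.358, θ₃=-0.086, ω₃=0.634
apply F[9]=+20.000 → step 10: x=0.195, v=1.983, θ₁=0.223, ω₁=-0.795, θ₂=-0.524, ω₂=-2.577, θ₃=-0.073, ω₃=0.683
apply F[10]=+20.000 → step 11: x=0.237, v=2.189, θ₁=0.205, ω₁=-0.942, θ₂=-0.578, ω₂=-2.778, θ₃=-0.059, ω₃=0.712
apply F[11]=+20.000 → step 12: x=0.283, v=2.395, θ₁=0.185, ω₁=-1.109, θ₂=-0.635, ω₂=-2.959, θ₃=-0.045, ω₃=0.717
apply F[12]=+20.000 → step 13: x=0.333, v=2.603, θ₁=0.161, ω₁=-1.297, θ₂=-0.696, ω₂=-3.117, θ₃=-0.030, ω₃=0.693
apply F[13]=+20.000 → step 14: x=0.387, v=2.812, θ₁=0.133, ω₁=-1.506, θ₂=-0.760, ω₂=-3.251, θ₃=-0.017, ω₃=0.638
apply F[14]=+20.000 → step 15: x=0.445, v=3.021, θ₁=0.100, ω₁=-1.735, θ₂=-0.826, ω₂=-3.359, θ₃=-0.005, ω₃=0.552
apply F[15]=+20.000 → step 16: x=0.508, v=3.232, θ₁=0.063, ω₁=-1.984, θ₂=-0.894, ω₂=-3.437, θ₃=0.005, ω₃=0.434
apply F[16]=+20.000 → step 17: x=0.574, v=3.443, θ₁=0.021, ω₁=-2.253, θ₂=-0.963, ω₂=-3.483, θ₃=0.012, ω₃=0.287
apply F[17]=+20.000 → step 18: x=0.645, v=3.655, θ₁=-0.027, ω₁=-2.541, θ₂=-1.033, ω₂=-3.492, θ₃=0.016, ω₃=0.111
apply F[18]=+20.000 → step 19: x=0.721, v=3.866, θ₁=-0.081, ω₁=-2.846, θ₂=-1.103, ω₂=-3.458, θ₃=0.016, ω₃=-0.089
apply F[19]=+20.000 → step 20: x=0.800, v=4.077, θ₁=-0.141, ω₁=-3.167, θ₂=-1.171, ω₂=-3.375, θ₃=0.012, ω₃=-0.312
apply F[20]=+20.000 → step 21: x=0.884, v=4.286, θ₁=-0.208, ω₁=-3.502, θ₂=-1.237, ω₂=-3.235, θ₃=0.004, ω₃=-0.554
apply F[21]=+20.000 → step 22: x=0.972, v=4.493, θ₁=-0.281, ω₁=-3.850, θ₂=-1.300, ω₂=-3.028, θ₃=-0.010, ω₃=-0.815
apply F[22]=+20.000 → step 23: x=1.063, v=4.695, θ₁=-0.362, ω₁=-4.209, θ₂=-1.358, ω₂=-2.747, θ₃=-0.029, ω₃=-1.097
apply F[23]=+20.000 → step 24: x=1.159, v=4.890, θ₁=-0.450, ω₁=-4.578, θ₂=-1.410, ω₂=-2.382, θ₃=-0.054, ω₃=-1.405
apply F[24]=+20.000 → step 25: x=1.259, v=5.076, θ₁=-0.545, ω₁=-4.957, θ₂=-1.453, ω₂=-1.927, θ₃=-0.086, ω₃=-1.754
apply F[25]=+20.000 → step 26: x=1.362, v=5.250, θ₁=-0.648, ω₁=-5.348, θ₂=-1.486, ω₂=-1.373, θ₃=-0.125, ω₃=-2.169
Max |angle| over trajectory = 1.486 rad; bound = 1.323 → exceeded.

Answer: no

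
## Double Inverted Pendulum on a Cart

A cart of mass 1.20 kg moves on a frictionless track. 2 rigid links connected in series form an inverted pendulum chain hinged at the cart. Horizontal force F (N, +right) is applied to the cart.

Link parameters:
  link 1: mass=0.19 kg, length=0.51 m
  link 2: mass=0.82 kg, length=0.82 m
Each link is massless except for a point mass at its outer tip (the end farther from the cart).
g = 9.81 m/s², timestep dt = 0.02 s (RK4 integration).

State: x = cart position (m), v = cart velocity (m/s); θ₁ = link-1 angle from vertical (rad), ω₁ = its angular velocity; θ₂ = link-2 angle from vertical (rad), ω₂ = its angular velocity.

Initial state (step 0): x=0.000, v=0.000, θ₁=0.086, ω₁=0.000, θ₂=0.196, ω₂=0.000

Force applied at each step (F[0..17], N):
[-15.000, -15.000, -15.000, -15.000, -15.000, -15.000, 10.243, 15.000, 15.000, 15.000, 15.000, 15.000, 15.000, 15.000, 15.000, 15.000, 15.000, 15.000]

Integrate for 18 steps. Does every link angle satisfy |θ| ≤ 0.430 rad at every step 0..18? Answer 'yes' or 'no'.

Answer: no

Derivation:
apply F[0]=-15.000 → step 1: x=-0.003, v=-0.262, θ₁=0.090, ω₁=0.395, θ₂=0.197, ω₂=0.115
apply F[1]=-15.000 → step 2: x=-0.010, v=-0.525, θ₁=0.102, ω₁=0.807, θ₂=0.201, ω₂=0.222
apply F[2]=-15.000 → step 3: x=-0.024, v=-0.789, θ₁=0.122, ω₁=1.249, θ₂=0.206, ω₂=0.310
apply F[3]=-15.000 → step 4: x=-0.042, v=-1.054, θ₁=0.152, ω₁=1.736, θ₂=0.213, ω₂=0.372
apply F[4]=-15.000 → step 5: x=-0.066, v=-1.318, θ₁=0.192, ω₁=2.273, θ₂=0.221, ω₂=0.403
apply F[5]=-15.000 → step 6: x=-0.095, v=-1.580, θ₁=0.243, ω₁=2.851, θ₂=0.229, ω₂=0.407
apply F[6]=+10.243 → step 7: x=-0.125, v=-1.442, θ₁=0.299, ω₁=2.740, θ₂=0.237, ω₂=0.371
apply F[7]=+15.000 → step 8: x=-0.152, v=-1.238, θ₁=0.352, ω₁=2.609, θ₂=0.243, ω₂=0.276
apply F[8]=+15.000 → step 9: x=-0.175, v=-1.042, θ₁=0.404, ω₁=2.585, θ₂=0.247, ω₂=0.127
apply F[9]=+15.000 → step 10: x=-0.193, v=-0.850, θ₁=0.456, ω₁=2.652, θ₂=0.248, ω₂=-0.066
apply F[10]=+15.000 → step 11: x=-0.209, v=-0.659, θ₁=0.511, ω₁=2.789, θ₂=0.244, ω₂=-0.295
apply F[11]=+15.000 → step 12: x=-0.220, v=-0.466, θ₁=0.568, ω₁=2.973, θ₂=0.236, ω₂=-0.546
apply F[12]=+15.000 → step 13: x=-0.227, v=-0.268, θ₁=0.630, ω₁=3.176, θ₂=0.222, ω₂=-0.802
apply F[13]=+15.000 → step 14: x=-0.230, v=-0.063, θ₁=0.695, ω₁=3.379, θ₂=0.204, ω₂=-1.050
apply F[14]=+15.000 → step 15: x=-0.230, v=0.148, θ₁=0.765, ω₁=3.568, θ₂=0.181, ω₂=-1.281
apply F[15]=+15.000 → step 16: x=-0.224, v=0.365, θ₁=0.838, ω₁=3.736, θ₂=0.153, ω₂=-1.488
apply F[16]=+15.000 → step 17: x=-0.215, v=0.588, θ₁=0.914, ω₁=3.884, θ₂=0.121, ω₂=-1.671
apply F[17]=+15.000 → step 18: x=-0.201, v=0.815, θ₁=0.993, ω₁=4.017, θ₂=0.086, ω₂=-1.831
Max |angle| over trajectory = 0.993 rad; bound = 0.430 → exceeded.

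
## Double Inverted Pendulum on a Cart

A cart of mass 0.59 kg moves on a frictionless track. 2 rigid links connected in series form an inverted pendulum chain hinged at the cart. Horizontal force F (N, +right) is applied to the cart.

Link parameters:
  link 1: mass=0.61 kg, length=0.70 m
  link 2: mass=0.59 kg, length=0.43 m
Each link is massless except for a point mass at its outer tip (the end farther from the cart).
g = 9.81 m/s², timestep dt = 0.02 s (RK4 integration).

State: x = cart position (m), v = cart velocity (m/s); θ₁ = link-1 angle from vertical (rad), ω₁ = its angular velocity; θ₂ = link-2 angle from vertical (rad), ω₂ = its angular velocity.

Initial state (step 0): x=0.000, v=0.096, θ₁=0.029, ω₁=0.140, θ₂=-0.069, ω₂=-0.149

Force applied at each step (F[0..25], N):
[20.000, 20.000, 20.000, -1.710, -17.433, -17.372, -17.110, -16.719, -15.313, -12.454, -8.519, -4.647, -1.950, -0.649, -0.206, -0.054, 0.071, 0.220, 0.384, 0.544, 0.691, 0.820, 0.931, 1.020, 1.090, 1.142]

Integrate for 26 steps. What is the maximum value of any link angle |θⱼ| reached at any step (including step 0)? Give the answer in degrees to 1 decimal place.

apply F[0]=+20.000 → step 1: x=0.009, v=0.762, θ₁=0.023, ω₁=-0.776, θ₂=-0.073, ω₂=-0.243
apply F[1]=+20.000 → step 2: x=0.031, v=1.436, θ₁=-0.002, ω₁=-1.712, θ₂=-0.079, ω₂=-0.315
apply F[2]=+20.000 → step 3: x=0.066, v=2.118, θ₁=-0.046, ω₁=-2.684, θ₂=-0.085, ω₂=-0.347
apply F[3]=-1.710 → step 4: x=0.108, v=2.075, θ₁=-0.099, ω₁=-2.640, θ₂=-0.092, ω₂=-0.354
apply F[4]=-17.433 → step 5: x=0.144, v=1.531, θ₁=-0.145, ω₁=-1.912, θ₂=-0.099, ω₂=-0.330
apply F[5]=-17.372 → step 6: x=0.169, v=1.021, θ₁=-0.176, ω₁=-1.257, θ₂=-0.105, ω₂=-0.264
apply F[6]=-17.110 → step 7: x=0.185, v=0.542, θ₁=-0.195, ω₁=-0.665, θ₂=-0.110, ω₂=-0.168
apply F[7]=-16.719 → step 8: x=0.191, v=0.087, θ₁=-0.203, ω₁=-0.119, θ₂=-0.112, ω₂=-0.054
apply F[8]=-15.313 → step 9: x=0.189, v=-0.320, θ₁=-0.201, ω₁=0.361, θ₂=-0.112, ω₂=0.058
apply F[9]=-12.454 → step 10: x=0.179, v=-0.644, θ₁=-0.190, ω₁=0.731, θ₂=-0.110, ω₂=0.155
apply F[10]=-8.519 → step 11: x=0.164, v=-0.852, θ₁=-0.173, ω₁=0.950, θ₂=-0.106, ω₂=0.230
apply F[11]=-4.647 → step 12: x=0.146, v=-0.945, θ₁=-0.153, ω₁=1.020, θ₂=-0.101, ω₂=0.283
apply F[12]=-1.950 → step 13: x=0.127, v=-0.959, θ₁=-0.133, ω₁=0.987, θ₂=-0.095, ω₂=0.321
apply F[13]=-0.649 → step 14: x=0.109, v=-0.936, θ₁=-0.114, ω₁=0.912, θ₂=-0.088, ω₂=0.348
apply F[14]=-0.206 → step 15: x=0.090, v=-0.904, θ₁=-0.097, ω₁=0.833, θ₂=-0.081, ω₂=0.365
apply F[15]=-0.054 → step 16: x=0.072, v=-0.873, θ₁=-0.081, ω₁=0.760, θ₂=-0.073, ω₂=0.375
apply F[16]=+0.071 → step 17: x=0.055, v=-0.843, θ₁=-0.067, ω₁=0.696, θ₂=-0.066, ω₂=0.379
apply F[17]=+0.220 → step 18: x=0.039, v=-0.812, θ₁=-0.053, ω₁=0.636, θ₂=-0.058, ω₂=0.377
apply F[18]=+0.384 → step 19: x=0.023, v=-0.781, θ₁=-0.041, ω₁=0.581, θ₂=-0.051, ω₂=0.370
apply F[19]=+0.544 → step 20: x=0.007, v=-0.749, θ₁=-0.030, ω₁=0.528, θ₂=-0.043, ω₂=0.360
apply F[20]=+0.691 → step 21: x=-0.007, v=-0.716, θ₁=-0.020, ω₁=0.477, θ₂=-0.036, ω₂=0.347
apply F[21]=+0.820 → step 22: x=-0.021, v=-0.682, θ₁=-0.011, ω₁=0.429, θ₂=-0.029, ω₂=0.332
apply F[22]=+0.931 → step 23: x=-0.034, v=-0.648, θ₁=-0.003, ω₁=0.384, θ₂=-0.023, ω₂=0.315
apply F[23]=+1.020 → step 24: x=-0.047, v=-0.614, θ₁=0.004, ω₁=0.341, θ₂=-0.017, ω₂=0.297
apply F[24]=+1.090 → step 25: x=-0.059, v=-0.580, θ₁=0.011, ω₁=0.300, θ₂=-0.011, ω₂=0.277
apply F[25]=+1.142 → step 26: x=-0.070, v=-0.547, θ₁=0.016, ω₁=0.262, θ₂=-0.006, ω₂=0.257
Max |angle| over trajectory = 0.203 rad = 11.6°.

Answer: 11.6°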